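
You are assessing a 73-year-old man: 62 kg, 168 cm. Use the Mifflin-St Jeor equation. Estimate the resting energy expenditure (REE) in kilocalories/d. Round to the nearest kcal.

1310 kilocalories/d

Mifflin-St Jeor (male): BMR = 10(62) + 6.25(168) − 5(73) + 5 = 620 + 1050 − 365 + 5 = 1310 kcal/day.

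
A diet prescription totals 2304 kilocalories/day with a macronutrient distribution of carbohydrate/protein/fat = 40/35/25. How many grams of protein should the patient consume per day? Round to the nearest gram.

Protein energy = 35% × 2304 = 806.4 kcal.
At 4 kcal/g: 806.4 ÷ 4 = 201.6 g.

202 g/day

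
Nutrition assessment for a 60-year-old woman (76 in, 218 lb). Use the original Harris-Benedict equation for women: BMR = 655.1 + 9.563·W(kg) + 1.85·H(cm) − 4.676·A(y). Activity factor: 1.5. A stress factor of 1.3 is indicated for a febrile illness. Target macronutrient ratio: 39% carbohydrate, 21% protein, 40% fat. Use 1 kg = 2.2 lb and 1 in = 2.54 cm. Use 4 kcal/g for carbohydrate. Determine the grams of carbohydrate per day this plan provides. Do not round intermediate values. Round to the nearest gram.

319 g/day

Convert to metric: weight = 218 ÷ 2.2 = 99.0909 kg; height = 76 × 2.54 = 193.04 cm.
Harris-Benedict: BMR = 655.1 + 9.563(99.0909) + 1.85(193.04) − 4.676(60) = 1679.2704 kcal/day.
TEE = 1679.2704 × 1.5 = 2518.9055 kcal/day.
With stress factor 1.3: 2518.9055 × 1.3 = 3274.5772 kcal/day.
Carbohydrate energy = 39% × 3274.5772 = 1277.0851 kcal.
Carbohydrate = 1277.0851 ÷ 4 kcal/g = 319.2713 g.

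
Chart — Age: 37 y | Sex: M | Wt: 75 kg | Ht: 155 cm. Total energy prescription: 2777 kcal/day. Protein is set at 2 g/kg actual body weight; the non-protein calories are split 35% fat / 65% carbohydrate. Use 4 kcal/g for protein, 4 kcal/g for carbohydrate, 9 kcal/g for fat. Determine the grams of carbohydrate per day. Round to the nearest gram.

Protein = 2 × 75 = 150 g → 150 × 4 = 600 kcal.
Non-protein calories = 2777 − 600 = 2177 kcal.
Fat: 35% × 2177 = 761.95 kcal; carbohydrate: 1415.05 kcal.
Carbohydrate: 1415.05 kcal ÷ 4 kcal/g = 353.7625 g.

354 g/day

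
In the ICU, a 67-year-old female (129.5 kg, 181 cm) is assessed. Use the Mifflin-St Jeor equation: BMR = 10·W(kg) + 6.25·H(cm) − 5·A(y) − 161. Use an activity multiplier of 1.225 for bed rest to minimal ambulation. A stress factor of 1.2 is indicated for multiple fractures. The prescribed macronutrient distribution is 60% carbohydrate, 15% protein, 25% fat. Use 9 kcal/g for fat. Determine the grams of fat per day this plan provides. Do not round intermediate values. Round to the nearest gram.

Mifflin-St Jeor (female): BMR = 10(129.5) + 6.25(181) − 5(67) − 161 = 1295 + 1131.25 − 335 − 161 = 1930.25 kcal/day.
TEE = 1930.25 × 1.225 = 2364.5563 kcal/day.
With stress factor 1.2: 2364.5563 × 1.2 = 2837.4675 kcal/day.
Fat energy = 25% × 2837.4675 = 709.3669 kcal.
Fat = 709.3669 ÷ 9 kcal/g = 78.8185 g.

79 g/day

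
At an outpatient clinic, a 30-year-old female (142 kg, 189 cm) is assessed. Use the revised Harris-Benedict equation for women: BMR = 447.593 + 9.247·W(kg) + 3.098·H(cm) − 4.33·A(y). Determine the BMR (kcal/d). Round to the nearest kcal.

Harris-Benedict: BMR = 447.593 + 9.247(142) + 3.098(189) − 4.33(30) = 2216.289 kcal/day.

2216 kcal/d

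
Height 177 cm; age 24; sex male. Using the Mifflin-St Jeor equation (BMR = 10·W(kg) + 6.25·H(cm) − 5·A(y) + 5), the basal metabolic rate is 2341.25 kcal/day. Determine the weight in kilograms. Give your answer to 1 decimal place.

135.0 kg

2341.25 = 10·W + 6.25(177) − 5(24) + 5
10·W = 2341.25 − 991.25 = 1350, so W = 135 kg.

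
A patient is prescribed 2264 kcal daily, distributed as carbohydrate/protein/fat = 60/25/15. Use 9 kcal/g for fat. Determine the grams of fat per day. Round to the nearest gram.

38 g/day

Fat energy = 15% × 2264 = 339.6 kcal.
At 9 kcal/g: 339.6 ÷ 9 = 37.7333 g.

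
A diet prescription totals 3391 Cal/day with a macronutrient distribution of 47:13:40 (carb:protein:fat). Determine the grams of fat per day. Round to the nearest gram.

Fat energy = 40% × 3391 = 1356.4 kcal.
At 9 kcal/g: 1356.4 ÷ 9 = 150.7111 g.

151 g/day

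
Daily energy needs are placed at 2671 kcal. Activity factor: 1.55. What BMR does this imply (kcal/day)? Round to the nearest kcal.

1723 kcal/day

BMR = TEE ÷ activity factor = 2671 ÷ 1.55 = 1723.2258 kcal/day.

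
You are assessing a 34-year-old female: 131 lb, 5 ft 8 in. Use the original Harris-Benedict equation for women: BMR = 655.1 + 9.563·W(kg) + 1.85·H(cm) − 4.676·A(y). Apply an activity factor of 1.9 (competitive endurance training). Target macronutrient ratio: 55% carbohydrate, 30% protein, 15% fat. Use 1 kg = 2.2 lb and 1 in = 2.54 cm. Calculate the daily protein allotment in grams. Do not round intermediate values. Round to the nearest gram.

197 g/day

Convert to metric: weight = 131 ÷ 2.2 = 59.5455 kg; height = (5×12 + 8) × 2.54 = 68 × 2.54 = 172.72 cm.
Harris-Benedict: BMR = 655.1 + 9.563(59.5455) + 1.85(172.72) − 4.676(34) = 1385.0812 kcal/day.
TEE = 1385.0812 × 1.9 = 2631.6542 kcal/day.
Protein energy = 30% × 2631.6542 = 789.4963 kcal.
Protein = 789.4963 ÷ 4 kcal/g = 197.3741 g.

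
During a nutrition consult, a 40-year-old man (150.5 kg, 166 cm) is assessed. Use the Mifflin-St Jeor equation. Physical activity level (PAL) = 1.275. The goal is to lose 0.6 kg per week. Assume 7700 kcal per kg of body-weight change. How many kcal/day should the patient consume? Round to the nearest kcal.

Mifflin-St Jeor (male): BMR = 10(150.5) + 6.25(166) − 5(40) + 5 = 1505 + 1037.5 − 200 + 5 = 2347.5 kcal/day.
TEE = 2347.5 × 1.275 = 2993.0625 kcal/day.
Required daily deficit = 0.6 × 7700 ÷ 7 = 660 kcal/day.
Target intake = 2993.0625 − 660 = 2333.0625 kcal/day.

2333 kcal/day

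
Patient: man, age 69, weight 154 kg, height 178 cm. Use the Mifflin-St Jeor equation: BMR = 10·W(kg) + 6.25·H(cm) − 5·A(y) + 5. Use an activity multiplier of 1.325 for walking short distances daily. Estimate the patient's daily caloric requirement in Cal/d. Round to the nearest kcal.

3064 Cal/d

Mifflin-St Jeor (male): BMR = 10(154) + 6.25(178) − 5(69) + 5 = 1540 + 1112.5 − 345 + 5 = 2312.5 kcal/day.
TEE = BMR × activity factor = 2312.5 × 1.325 = 3064.0625 kcal/day.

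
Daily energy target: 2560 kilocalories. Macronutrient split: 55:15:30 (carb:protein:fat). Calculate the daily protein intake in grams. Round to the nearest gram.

Protein energy = 15% × 2560 = 384 kcal.
At 4 kcal/g: 384 ÷ 4 = 96 g.

96 g/day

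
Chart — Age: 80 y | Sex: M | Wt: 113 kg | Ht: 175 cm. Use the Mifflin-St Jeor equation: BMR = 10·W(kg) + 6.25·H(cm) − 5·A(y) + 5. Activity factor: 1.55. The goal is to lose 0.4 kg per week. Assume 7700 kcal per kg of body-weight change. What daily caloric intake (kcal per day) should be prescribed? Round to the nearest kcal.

2395 kcal per day

Mifflin-St Jeor (male): BMR = 10(113) + 6.25(175) − 5(80) + 5 = 1130 + 1093.75 − 400 + 5 = 1828.75 kcal/day.
TEE = 1828.75 × 1.55 = 2834.5625 kcal/day.
Required daily deficit = 0.4 × 7700 ÷ 7 = 440 kcal/day.
Target intake = 2834.5625 − 440 = 2394.5625 kcal/day.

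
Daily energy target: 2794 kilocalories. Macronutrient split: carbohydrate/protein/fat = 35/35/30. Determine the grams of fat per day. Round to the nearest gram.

Fat energy = 30% × 2794 = 838.2 kcal.
At 9 kcal/g: 838.2 ÷ 9 = 93.1333 g.

93 g/day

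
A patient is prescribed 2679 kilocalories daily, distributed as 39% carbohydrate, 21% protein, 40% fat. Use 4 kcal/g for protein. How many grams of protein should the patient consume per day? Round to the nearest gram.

Protein energy = 21% × 2679 = 562.59 kcal.
At 4 kcal/g: 562.59 ÷ 4 = 140.6475 g.

141 g/day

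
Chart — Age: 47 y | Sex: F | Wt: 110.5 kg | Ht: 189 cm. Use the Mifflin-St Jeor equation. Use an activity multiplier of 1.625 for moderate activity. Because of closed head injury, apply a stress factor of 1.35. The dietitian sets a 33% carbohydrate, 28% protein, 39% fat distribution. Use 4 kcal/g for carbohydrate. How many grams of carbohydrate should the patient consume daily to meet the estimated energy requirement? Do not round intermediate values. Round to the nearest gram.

Mifflin-St Jeor (female): BMR = 10(110.5) + 6.25(189) − 5(47) − 161 = 1105 + 1181.25 − 235 − 161 = 1890.25 kcal/day.
TEE = 1890.25 × 1.625 = 3071.6563 kcal/day.
With stress factor 1.35: 3071.6563 × 1.35 = 4146.7359 kcal/day.
Carbohydrate energy = 33% × 4146.7359 = 1368.4229 kcal.
Carbohydrate = 1368.4229 ÷ 4 kcal/g = 342.1057 g.

342 g/day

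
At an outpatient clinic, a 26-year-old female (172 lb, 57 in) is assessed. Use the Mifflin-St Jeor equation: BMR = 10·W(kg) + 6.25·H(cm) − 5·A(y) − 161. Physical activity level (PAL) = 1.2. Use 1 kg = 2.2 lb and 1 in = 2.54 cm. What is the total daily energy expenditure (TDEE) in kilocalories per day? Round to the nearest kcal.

1675 kilocalories per day

Convert to metric: weight = 172 ÷ 2.2 = 78.1818 kg; height = 57 × 2.54 = 144.78 cm.
Mifflin-St Jeor (female): BMR = 10(78.1818) + 6.25(144.78) − 5(26) − 161 = 781.8182 + 904.875 − 130 − 161 = 1395.6932 kcal/day.
TEE = BMR × activity factor = 1395.6932 × 1.2 = 1674.8318 kcal/day.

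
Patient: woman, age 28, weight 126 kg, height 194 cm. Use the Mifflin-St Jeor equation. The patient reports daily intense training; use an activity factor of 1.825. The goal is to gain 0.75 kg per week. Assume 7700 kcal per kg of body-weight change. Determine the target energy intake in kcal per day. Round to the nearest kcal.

4788 kcal per day

Mifflin-St Jeor (female): BMR = 10(126) + 6.25(194) − 5(28) − 161 = 1260 + 1212.5 − 140 − 161 = 2171.5 kcal/day.
TEE = 2171.5 × 1.825 = 3962.9875 kcal/day.
Required daily surplus = 0.75 × 7700 ÷ 7 = 825 kcal/day.
Target intake = 3962.9875 + 825 = 4787.9875 kcal/day.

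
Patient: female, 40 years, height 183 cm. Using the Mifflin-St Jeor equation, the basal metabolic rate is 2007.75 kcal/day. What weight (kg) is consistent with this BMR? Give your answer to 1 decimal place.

122.5 kg

2007.75 = 10·W + 6.25(183) − 5(40) − 161
10·W = 2007.75 − 782.75 = 1225, so W = 122.5 kg.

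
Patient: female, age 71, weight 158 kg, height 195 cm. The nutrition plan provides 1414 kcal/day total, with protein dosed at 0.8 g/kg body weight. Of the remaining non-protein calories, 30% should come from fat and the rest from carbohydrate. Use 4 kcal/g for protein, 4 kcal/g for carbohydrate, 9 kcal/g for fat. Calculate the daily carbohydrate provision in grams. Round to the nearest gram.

159 g/day

Protein = 0.8 × 158 = 126.4 g → 126.4 × 4 = 505.6 kcal.
Non-protein calories = 1414 − 505.6 = 908.4 kcal.
Fat: 30% × 908.4 = 272.52 kcal; carbohydrate: 635.88 kcal.
Carbohydrate: 635.88 kcal ÷ 4 kcal/g = 158.97 g.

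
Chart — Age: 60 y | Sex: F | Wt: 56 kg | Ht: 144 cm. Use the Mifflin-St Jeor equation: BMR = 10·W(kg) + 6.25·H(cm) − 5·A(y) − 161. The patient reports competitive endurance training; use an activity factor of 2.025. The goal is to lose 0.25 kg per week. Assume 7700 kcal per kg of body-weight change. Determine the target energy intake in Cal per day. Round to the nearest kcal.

Mifflin-St Jeor (female): BMR = 10(56) + 6.25(144) − 5(60) − 161 = 560 + 900 − 300 − 161 = 999 kcal/day.
TEE = 999 × 2.025 = 2022.975 kcal/day.
Required daily deficit = 0.25 × 7700 ÷ 7 = 275 kcal/day.
Target intake = 2022.975 − 275 = 1747.975 kcal/day.

1748 Cal per day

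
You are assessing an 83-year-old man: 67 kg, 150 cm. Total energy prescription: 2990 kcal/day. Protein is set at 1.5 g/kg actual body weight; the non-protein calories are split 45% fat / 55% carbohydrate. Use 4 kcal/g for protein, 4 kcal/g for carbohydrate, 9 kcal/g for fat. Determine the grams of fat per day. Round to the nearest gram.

129 g/day

Protein = 1.5 × 67 = 100.5 g → 100.5 × 4 = 402 kcal.
Non-protein calories = 2990 − 402 = 2588 kcal.
Fat: 45% × 2588 = 1164.6 kcal; carbohydrate: 1423.4 kcal.
Fat: 1164.6 kcal ÷ 9 kcal/g = 129.4 g.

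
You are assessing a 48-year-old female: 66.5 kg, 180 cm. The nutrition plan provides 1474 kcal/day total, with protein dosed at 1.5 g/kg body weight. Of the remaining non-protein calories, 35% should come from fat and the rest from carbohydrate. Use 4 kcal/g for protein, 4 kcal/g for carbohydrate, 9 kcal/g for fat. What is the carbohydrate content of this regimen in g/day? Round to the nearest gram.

175 g/day

Protein = 1.5 × 66.5 = 99.75 g → 99.75 × 4 = 399 kcal.
Non-protein calories = 1474 − 399 = 1075 kcal.
Fat: 35% × 1075 = 376.25 kcal; carbohydrate: 698.75 kcal.
Carbohydrate: 698.75 kcal ÷ 4 kcal/g = 174.6875 g.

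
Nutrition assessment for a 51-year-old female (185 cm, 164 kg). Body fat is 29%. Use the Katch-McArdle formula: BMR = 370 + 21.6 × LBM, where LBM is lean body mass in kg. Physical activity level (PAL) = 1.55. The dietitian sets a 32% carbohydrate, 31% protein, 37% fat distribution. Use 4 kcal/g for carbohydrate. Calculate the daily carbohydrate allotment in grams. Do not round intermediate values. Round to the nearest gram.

358 g/day

LBM = 164 × (1 − 0.29) = 116.44 kg. Katch-McArdle: BMR = 370 + 21.6 × 116.44 = 2885.104 kcal/day.
TEE = 2885.104 × 1.55 = 4471.9112 kcal/day.
Carbohydrate energy = 32% × 4471.9112 = 1431.0116 kcal.
Carbohydrate = 1431.0116 ÷ 4 kcal/g = 357.7529 g.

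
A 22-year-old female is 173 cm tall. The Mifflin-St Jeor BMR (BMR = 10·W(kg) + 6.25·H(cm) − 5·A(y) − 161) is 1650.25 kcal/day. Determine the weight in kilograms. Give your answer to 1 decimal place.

84.0 kg

1650.25 = 10·W + 6.25(173) − 5(22) − 161
10·W = 1650.25 − 810.25 = 840, so W = 84 kg.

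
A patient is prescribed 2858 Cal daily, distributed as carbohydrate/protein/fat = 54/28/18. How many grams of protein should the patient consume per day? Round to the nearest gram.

Protein energy = 28% × 2858 = 800.24 kcal.
At 4 kcal/g: 800.24 ÷ 4 = 200.06 g.

200 g/day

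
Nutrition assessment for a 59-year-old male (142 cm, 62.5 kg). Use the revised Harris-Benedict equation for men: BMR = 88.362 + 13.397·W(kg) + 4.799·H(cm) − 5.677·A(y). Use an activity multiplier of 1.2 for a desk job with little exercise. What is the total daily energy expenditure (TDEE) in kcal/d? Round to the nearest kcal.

1527 kcal/d

Harris-Benedict: BMR = 88.362 + 13.397(62.5) + 4.799(142) − 5.677(59) = 1272.1895 kcal/day.
TEE = BMR × activity factor = 1272.1895 × 1.2 = 1526.6274 kcal/day.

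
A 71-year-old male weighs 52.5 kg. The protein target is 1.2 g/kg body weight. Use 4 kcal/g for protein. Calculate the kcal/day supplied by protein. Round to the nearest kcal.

Protein = 1.2 g/kg × 52.5 kg = 63 g/day.
Protein energy = 63 g × 4 kcal/g = 252 kcal/day.

252 kcal/day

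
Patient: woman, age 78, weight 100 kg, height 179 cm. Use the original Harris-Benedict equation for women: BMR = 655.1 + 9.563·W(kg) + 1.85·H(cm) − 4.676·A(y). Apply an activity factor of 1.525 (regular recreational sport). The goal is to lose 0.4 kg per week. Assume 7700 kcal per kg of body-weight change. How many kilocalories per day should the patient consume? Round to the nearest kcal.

1966 kilocalories per day

Harris-Benedict: BMR = 655.1 + 9.563(100) + 1.85(179) − 4.676(78) = 1577.822 kcal/day.
TEE = 1577.822 × 1.525 = 2406.1786 kcal/day.
Required daily deficit = 0.4 × 7700 ÷ 7 = 440 kcal/day.
Target intake = 2406.1786 − 440 = 1966.1786 kcal/day.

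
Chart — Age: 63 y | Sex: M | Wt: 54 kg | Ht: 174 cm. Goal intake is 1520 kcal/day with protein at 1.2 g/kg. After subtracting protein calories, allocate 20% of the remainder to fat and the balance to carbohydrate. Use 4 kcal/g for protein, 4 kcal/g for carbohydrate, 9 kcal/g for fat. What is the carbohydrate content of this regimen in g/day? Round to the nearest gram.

252 g/day

Protein = 1.2 × 54 = 64.8 g → 64.8 × 4 = 259.2 kcal.
Non-protein calories = 1520 − 259.2 = 1260.8 kcal.
Fat: 20% × 1260.8 = 252.16 kcal; carbohydrate: 1008.64 kcal.
Carbohydrate: 1008.64 kcal ÷ 4 kcal/g = 252.16 g.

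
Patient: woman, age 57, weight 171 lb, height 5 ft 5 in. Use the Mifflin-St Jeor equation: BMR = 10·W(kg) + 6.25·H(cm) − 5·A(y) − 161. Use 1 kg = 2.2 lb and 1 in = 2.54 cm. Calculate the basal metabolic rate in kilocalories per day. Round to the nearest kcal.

1363 kilocalories per day

Convert to metric: weight = 171 ÷ 2.2 = 77.7273 kg; height = (5×12 + 5) × 2.54 = 65 × 2.54 = 165.1 cm.
Mifflin-St Jeor (female): BMR = 10(77.7273) + 6.25(165.1) − 5(57) − 161 = 777.2727 + 1031.875 − 285 − 161 = 1363.1477 kcal/day.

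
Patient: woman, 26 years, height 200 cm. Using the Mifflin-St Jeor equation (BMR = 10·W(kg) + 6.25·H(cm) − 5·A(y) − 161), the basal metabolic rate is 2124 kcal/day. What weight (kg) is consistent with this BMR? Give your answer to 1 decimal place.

116.5 kg

2124 = 10·W + 6.25(200) − 5(26) − 161
10·W = 2124 − 959 = 1165, so W = 116.5 kg.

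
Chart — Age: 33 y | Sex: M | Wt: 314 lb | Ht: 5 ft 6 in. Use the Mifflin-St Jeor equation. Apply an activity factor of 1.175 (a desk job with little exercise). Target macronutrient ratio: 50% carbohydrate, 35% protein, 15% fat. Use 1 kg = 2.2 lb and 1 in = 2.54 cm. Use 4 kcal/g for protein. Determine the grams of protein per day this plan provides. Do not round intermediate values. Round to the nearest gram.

Convert to metric: weight = 314 ÷ 2.2 = 142.7273 kg; height = (5×12 + 6) × 2.54 = 66 × 2.54 = 167.64 cm.
Mifflin-St Jeor (male): BMR = 10(142.7273) + 6.25(167.64) − 5(33) + 5 = 1427.2727 + 1047.75 − 165 + 5 = 2315.0227 kcal/day.
TEE = 2315.0227 × 1.175 = 2720.1517 kcal/day.
Protein energy = 35% × 2720.1517 = 952.0531 kcal.
Protein = 952.0531 ÷ 4 kcal/g = 238.0133 g.

238 g/day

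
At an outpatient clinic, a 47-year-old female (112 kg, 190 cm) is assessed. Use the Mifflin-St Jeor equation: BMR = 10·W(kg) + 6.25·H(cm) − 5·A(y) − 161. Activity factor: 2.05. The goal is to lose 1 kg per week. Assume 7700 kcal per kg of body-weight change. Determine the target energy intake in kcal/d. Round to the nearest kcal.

Mifflin-St Jeor (female): BMR = 10(112) + 6.25(190) − 5(47) − 161 = 1120 + 1187.5 − 235 − 161 = 1911.5 kcal/day.
TEE = 1911.5 × 2.05 = 3918.575 kcal/day.
Required daily deficit = 1 × 7700 ÷ 7 = 1100 kcal/day.
Target intake = 3918.575 − 1100 = 2818.575 kcal/day.

2819 kcal/d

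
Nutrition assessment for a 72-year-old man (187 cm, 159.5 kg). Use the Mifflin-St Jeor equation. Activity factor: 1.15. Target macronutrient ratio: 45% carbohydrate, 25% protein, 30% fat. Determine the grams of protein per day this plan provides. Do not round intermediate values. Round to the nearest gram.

Mifflin-St Jeor (male): BMR = 10(159.5) + 6.25(187) − 5(72) + 5 = 1595 + 1168.75 − 360 + 5 = 2408.75 kcal/day.
TEE = 2408.75 × 1.15 = 2770.0625 kcal/day.
Protein energy = 25% × 2770.0625 = 692.5156 kcal.
Protein = 692.5156 ÷ 4 kcal/g = 173.1289 g.

173 g/day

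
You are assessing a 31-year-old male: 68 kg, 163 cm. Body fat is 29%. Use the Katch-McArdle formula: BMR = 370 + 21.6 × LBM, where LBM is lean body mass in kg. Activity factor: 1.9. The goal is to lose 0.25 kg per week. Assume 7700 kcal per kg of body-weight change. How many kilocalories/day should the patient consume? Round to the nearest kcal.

LBM = 68 × (1 − 0.29) = 48.28 kg. Katch-McArdle: BMR = 370 + 21.6 × 48.28 = 1412.848 kcal/day.
TEE = 1412.848 × 1.9 = 2684.4112 kcal/day.
Required daily deficit = 0.25 × 7700 ÷ 7 = 275 kcal/day.
Target intake = 2684.4112 − 275 = 2409.4112 kcal/day.

2409 kilocalories/day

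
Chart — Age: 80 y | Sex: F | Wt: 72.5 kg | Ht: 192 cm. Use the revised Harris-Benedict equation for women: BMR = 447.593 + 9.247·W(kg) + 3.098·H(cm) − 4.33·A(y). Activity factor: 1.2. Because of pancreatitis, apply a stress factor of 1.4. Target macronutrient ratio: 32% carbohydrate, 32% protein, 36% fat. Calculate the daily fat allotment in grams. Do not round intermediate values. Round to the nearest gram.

92 g/day

Harris-Benedict: BMR = 447.593 + 9.247(72.5) + 3.098(192) − 4.33(80) = 1366.4165 kcal/day.
TEE = 1366.4165 × 1.2 = 1639.6998 kcal/day.
With stress factor 1.4: 1639.6998 × 1.4 = 2295.5797 kcal/day.
Fat energy = 36% × 2295.5797 = 826.4087 kcal.
Fat = 826.4087 ÷ 9 kcal/g = 91.8232 g.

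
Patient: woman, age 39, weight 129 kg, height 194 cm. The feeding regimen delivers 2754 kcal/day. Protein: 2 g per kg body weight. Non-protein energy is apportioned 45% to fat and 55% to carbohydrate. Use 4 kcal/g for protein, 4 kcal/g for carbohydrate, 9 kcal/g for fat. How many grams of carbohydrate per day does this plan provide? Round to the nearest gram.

237 g/day

Protein = 2 × 129 = 258 g → 258 × 4 = 1032 kcal.
Non-protein calories = 2754 − 1032 = 1722 kcal.
Fat: 45% × 1722 = 774.9 kcal; carbohydrate: 947.1 kcal.
Carbohydrate: 947.1 kcal ÷ 4 kcal/g = 236.775 g.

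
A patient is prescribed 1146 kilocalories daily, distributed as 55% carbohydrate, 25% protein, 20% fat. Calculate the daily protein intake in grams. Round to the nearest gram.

72 g/day

Protein energy = 25% × 1146 = 286.5 kcal.
At 4 kcal/g: 286.5 ÷ 4 = 71.625 g.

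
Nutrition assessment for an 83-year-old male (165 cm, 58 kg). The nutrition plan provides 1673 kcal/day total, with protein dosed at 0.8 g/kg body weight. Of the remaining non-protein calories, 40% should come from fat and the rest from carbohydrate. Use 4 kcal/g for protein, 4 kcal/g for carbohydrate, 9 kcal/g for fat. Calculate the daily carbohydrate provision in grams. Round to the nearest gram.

Protein = 0.8 × 58 = 46.4 g → 46.4 × 4 = 185.6 kcal.
Non-protein calories = 1673 − 185.6 = 1487.4 kcal.
Fat: 40% × 1487.4 = 594.96 kcal; carbohydrate: 892.44 kcal.
Carbohydrate: 892.44 kcal ÷ 4 kcal/g = 223.11 g.

223 g/day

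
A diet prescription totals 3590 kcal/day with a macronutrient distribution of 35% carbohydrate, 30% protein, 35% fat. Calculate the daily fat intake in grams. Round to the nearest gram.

Fat energy = 35% × 3590 = 1256.5 kcal.
At 9 kcal/g: 1256.5 ÷ 9 = 139.6111 g.

140 g/day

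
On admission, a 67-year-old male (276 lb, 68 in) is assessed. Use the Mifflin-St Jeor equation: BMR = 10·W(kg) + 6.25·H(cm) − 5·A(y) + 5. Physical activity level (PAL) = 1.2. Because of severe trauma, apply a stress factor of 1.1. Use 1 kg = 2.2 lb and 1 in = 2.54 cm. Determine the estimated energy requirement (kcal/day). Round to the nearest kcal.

2645 kcal/day

Convert to metric: weight = 276 ÷ 2.2 = 125.4545 kg; height = 68 × 2.54 = 172.72 cm.
Mifflin-St Jeor (male): BMR = 10(125.4545) + 6.25(172.72) − 5(67) + 5 = 1254.5455 + 1079.5 − 335 + 5 = 2004.0455 kcal/day.
TEE = BMR × activity factor = 2004.0455 × 1.2 = 2404.8545 kcal/day.
Apply stress factor: 2404.8545 × 1.1 = 2645.34 kcal/day.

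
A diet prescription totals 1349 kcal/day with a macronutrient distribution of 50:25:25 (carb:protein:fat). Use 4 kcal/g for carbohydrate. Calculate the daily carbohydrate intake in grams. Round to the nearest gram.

169 g/day

Carbohydrate energy = 50% × 1349 = 674.5 kcal.
At 4 kcal/g: 674.5 ÷ 4 = 168.625 g.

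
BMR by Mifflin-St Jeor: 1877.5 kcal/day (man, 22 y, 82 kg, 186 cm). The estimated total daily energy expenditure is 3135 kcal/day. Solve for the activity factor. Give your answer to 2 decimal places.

1.67

Activity factor = TEE ÷ BMR = 3135 ÷ 1877.5 = 1.67.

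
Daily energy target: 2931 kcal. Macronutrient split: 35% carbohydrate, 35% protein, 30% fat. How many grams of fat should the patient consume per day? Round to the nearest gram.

98 g/day

Fat energy = 30% × 2931 = 879.3 kcal.
At 9 kcal/g: 879.3 ÷ 9 = 97.7 g.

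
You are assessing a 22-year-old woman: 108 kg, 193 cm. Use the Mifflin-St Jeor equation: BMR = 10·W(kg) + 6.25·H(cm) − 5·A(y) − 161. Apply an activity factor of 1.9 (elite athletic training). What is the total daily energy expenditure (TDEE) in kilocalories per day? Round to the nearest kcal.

Mifflin-St Jeor (female): BMR = 10(108) + 6.25(193) − 5(22) − 161 = 1080 + 1206.25 − 110 − 161 = 2015.25 kcal/day.
TEE = BMR × activity factor = 2015.25 × 1.9 = 3828.975 kcal/day.

3829 kilocalories per day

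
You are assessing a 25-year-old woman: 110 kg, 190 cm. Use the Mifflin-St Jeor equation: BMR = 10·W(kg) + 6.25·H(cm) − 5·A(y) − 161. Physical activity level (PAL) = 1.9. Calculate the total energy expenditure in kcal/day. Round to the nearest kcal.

3803 kcal/day

Mifflin-St Jeor (female): BMR = 10(110) + 6.25(190) − 5(25) − 161 = 1100 + 1187.5 − 125 − 161 = 2001.5 kcal/day.
TEE = BMR × activity factor = 2001.5 × 1.9 = 3802.85 kcal/day.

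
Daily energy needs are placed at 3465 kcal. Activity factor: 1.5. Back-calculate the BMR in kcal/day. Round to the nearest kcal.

BMR = TEE ÷ activity factor = 3465 ÷ 1.5 = 2310 kcal/day.

2310 kcal/day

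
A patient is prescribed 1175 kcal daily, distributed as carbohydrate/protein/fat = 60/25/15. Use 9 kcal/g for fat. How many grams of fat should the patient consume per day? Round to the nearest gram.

Fat energy = 15% × 1175 = 176.25 kcal.
At 9 kcal/g: 176.25 ÷ 9 = 19.5833 g.

20 g/day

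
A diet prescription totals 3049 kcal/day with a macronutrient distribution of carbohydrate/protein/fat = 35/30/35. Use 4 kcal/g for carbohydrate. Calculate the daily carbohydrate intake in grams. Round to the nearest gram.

267 g/day

Carbohydrate energy = 35% × 3049 = 1067.15 kcal.
At 4 kcal/g: 1067.15 ÷ 4 = 266.7875 g.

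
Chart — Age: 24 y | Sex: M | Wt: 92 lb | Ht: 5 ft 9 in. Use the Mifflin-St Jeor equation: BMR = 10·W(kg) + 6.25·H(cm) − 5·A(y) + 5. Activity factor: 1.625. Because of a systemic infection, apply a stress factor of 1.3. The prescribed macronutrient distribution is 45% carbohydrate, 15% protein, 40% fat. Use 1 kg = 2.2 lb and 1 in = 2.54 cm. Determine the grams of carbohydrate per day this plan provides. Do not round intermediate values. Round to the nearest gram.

Convert to metric: weight = 92 ÷ 2.2 = 41.8182 kg; height = (5×12 + 9) × 2.54 = 69 × 2.54 = 175.26 cm.
Mifflin-St Jeor (male): BMR = 10(41.8182) + 6.25(175.26) − 5(24) + 5 = 418.1818 + 1095.375 − 120 + 5 = 1398.5568 kcal/day.
TEE = 1398.5568 × 1.625 = 2272.6548 kcal/day.
With stress factor 1.3: 2272.6548 × 1.3 = 2954.4513 kcal/day.
Carbohydrate energy = 45% × 2954.4513 = 1329.5031 kcal.
Carbohydrate = 1329.5031 ÷ 4 kcal/g = 332.3758 g.

332 g/day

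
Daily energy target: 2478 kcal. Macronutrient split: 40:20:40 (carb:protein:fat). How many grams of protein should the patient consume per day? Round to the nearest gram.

Protein energy = 20% × 2478 = 495.6 kcal.
At 4 kcal/g: 495.6 ÷ 4 = 123.9 g.

124 g/day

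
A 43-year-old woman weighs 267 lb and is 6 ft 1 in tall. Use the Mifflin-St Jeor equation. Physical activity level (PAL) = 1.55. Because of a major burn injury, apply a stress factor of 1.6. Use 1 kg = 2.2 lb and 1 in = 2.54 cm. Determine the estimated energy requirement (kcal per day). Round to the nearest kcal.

4951 kcal per day

Convert to metric: weight = 267 ÷ 2.2 = 121.3636 kg; height = (6×12 + 1) × 2.54 = 73 × 2.54 = 185.42 cm.
Mifflin-St Jeor (female): BMR = 10(121.3636) + 6.25(185.42) − 5(43) − 161 = 1213.6364 + 1158.875 − 215 − 161 = 1996.5114 kcal/day.
TEE = BMR × activity factor = 1996.5114 × 1.55 = 3094.5926 kcal/day.
Apply stress factor: 3094.5926 × 1.6 = 4951.3482 kcal/day.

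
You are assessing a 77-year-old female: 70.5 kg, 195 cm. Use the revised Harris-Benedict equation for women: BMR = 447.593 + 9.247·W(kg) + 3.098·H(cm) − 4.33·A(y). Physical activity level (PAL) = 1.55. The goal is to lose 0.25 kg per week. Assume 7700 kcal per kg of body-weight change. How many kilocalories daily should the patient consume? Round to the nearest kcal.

1849 kilocalories daily

Harris-Benedict: BMR = 447.593 + 9.247(70.5) + 3.098(195) − 4.33(77) = 1370.2065 kcal/day.
TEE = 1370.2065 × 1.55 = 2123.8201 kcal/day.
Required daily deficit = 0.25 × 7700 ÷ 7 = 275 kcal/day.
Target intake = 2123.8201 − 275 = 1848.8201 kcal/day.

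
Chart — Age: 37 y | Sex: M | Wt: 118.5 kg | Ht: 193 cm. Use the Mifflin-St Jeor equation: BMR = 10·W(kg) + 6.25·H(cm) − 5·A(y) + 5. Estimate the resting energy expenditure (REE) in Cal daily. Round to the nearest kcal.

Mifflin-St Jeor (male): BMR = 10(118.5) + 6.25(193) − 5(37) + 5 = 1185 + 1206.25 − 185 + 5 = 2211.25 kcal/day.

2211 Cal daily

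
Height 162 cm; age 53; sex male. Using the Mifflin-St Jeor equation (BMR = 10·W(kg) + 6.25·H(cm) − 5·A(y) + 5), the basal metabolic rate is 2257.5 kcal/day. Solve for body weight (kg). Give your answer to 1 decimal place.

150.5 kg

2257.5 = 10·W + 6.25(162) − 5(53) + 5
10·W = 2257.5 − 752.5 = 1505, so W = 150.5 kg.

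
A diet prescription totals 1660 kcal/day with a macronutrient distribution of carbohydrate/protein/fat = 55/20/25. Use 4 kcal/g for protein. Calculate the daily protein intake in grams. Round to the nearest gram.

Protein energy = 20% × 1660 = 332 kcal.
At 4 kcal/g: 332 ÷ 4 = 83 g.

83 g/day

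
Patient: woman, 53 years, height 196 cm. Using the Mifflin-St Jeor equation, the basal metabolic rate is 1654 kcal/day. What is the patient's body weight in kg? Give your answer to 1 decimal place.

1654 = 10·W + 6.25(196) − 5(53) − 161
10·W = 1654 − 799 = 855, so W = 85.5 kg.

85.5 kg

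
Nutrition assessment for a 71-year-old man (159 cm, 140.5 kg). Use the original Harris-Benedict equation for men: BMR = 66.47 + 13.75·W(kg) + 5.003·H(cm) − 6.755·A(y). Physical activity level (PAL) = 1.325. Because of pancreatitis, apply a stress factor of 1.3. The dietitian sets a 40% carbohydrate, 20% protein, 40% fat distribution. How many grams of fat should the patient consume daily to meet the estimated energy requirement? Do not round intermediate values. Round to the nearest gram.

177 g/day

Harris-Benedict: BMR = 66.47 + 13.75(140.5) + 5.003(159) − 6.755(71) = 2314.217 kcal/day.
TEE = 2314.217 × 1.325 = 3066.3375 kcal/day.
With stress factor 1.3: 3066.3375 × 1.3 = 3986.2388 kcal/day.
Fat energy = 40% × 3986.2388 = 1594.4955 kcal.
Fat = 1594.4955 ÷ 9 kcal/g = 177.1662 g.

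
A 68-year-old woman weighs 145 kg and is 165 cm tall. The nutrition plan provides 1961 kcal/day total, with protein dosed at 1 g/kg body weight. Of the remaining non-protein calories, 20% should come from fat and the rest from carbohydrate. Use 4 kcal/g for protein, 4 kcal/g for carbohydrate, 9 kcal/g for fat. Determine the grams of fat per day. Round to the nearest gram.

Protein = 1 × 145 = 145 g → 145 × 4 = 580 kcal.
Non-protein calories = 1961 − 580 = 1381 kcal.
Fat: 20% × 1381 = 276.2 kcal; carbohydrate: 1104.8 kcal.
Fat: 276.2 kcal ÷ 9 kcal/g = 30.6889 g.

31 g/day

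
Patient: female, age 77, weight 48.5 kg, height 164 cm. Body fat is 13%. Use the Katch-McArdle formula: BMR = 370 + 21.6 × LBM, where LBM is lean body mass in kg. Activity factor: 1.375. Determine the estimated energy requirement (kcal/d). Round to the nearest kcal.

1762 kcal/d

LBM = 48.5 × (1 − 0.13) = 42.195 kg. Katch-McArdle: BMR = 370 + 21.6 × 42.195 = 1281.412 kcal/day.
TEE = BMR × activity factor = 1281.412 × 1.375 = 1761.9415 kcal/day.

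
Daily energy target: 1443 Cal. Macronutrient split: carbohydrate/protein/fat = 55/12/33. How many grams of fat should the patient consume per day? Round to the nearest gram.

53 g/day

Fat energy = 33% × 1443 = 476.19 kcal.
At 9 kcal/g: 476.19 ÷ 9 = 52.91 g.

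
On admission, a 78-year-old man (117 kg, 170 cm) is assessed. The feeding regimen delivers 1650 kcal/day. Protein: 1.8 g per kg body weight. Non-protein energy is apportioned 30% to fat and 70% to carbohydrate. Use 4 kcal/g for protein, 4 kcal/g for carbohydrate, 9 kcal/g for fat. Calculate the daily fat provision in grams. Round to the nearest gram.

27 g/day

Protein = 1.8 × 117 = 210.6 g → 210.6 × 4 = 842.4 kcal.
Non-protein calories = 1650 − 842.4 = 807.6 kcal.
Fat: 30% × 807.6 = 242.28 kcal; carbohydrate: 565.32 kcal.
Fat: 242.28 kcal ÷ 9 kcal/g = 26.92 g.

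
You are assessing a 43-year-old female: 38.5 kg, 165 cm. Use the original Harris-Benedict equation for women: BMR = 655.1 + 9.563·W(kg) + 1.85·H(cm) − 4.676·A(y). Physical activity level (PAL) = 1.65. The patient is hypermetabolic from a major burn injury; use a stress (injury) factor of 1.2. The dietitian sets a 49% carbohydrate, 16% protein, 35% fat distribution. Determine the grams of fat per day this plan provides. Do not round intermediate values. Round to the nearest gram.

87 g/day

Harris-Benedict: BMR = 655.1 + 9.563(38.5) + 1.85(165) − 4.676(43) = 1127.4575 kcal/day.
TEE = 1127.4575 × 1.65 = 1860.3049 kcal/day.
With stress factor 1.2: 1860.3049 × 1.2 = 2232.3659 kcal/day.
Fat energy = 35% × 2232.3659 = 781.328 kcal.
Fat = 781.328 ÷ 9 kcal/g = 86.8142 g.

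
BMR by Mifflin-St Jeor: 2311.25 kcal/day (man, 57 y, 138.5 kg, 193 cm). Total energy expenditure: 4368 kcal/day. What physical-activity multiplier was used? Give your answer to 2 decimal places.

1.89

Activity factor = TEE ÷ BMR = 4368 ÷ 2311.25 = 1.89.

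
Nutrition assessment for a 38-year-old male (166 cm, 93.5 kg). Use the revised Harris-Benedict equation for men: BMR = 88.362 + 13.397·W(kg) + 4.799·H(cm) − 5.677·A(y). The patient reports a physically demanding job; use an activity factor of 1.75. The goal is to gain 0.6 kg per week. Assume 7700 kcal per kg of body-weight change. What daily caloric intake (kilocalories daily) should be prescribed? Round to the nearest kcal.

Harris-Benedict: BMR = 88.362 + 13.397(93.5) + 4.799(166) − 5.677(38) = 1921.8895 kcal/day.
TEE = 1921.8895 × 1.75 = 3363.3066 kcal/day.
Required daily surplus = 0.6 × 7700 ÷ 7 = 660 kcal/day.
Target intake = 3363.3066 + 660 = 4023.3066 kcal/day.

4023 kilocalories daily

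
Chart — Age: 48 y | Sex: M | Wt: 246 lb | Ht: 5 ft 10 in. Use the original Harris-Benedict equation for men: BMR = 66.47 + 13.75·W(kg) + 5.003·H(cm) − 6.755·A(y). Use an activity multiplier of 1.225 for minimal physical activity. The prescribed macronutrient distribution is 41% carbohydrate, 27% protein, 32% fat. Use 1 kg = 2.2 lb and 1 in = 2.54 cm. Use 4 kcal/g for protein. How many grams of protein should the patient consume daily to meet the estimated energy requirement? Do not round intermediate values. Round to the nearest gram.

Convert to metric: weight = 246 ÷ 2.2 = 111.8182 kg; height = (5×12 + 10) × 2.54 = 70 × 2.54 = 177.8 cm.
Harris-Benedict: BMR = 66.47 + 13.75(111.8182) + 5.003(177.8) − 6.755(48) = 2169.2634 kcal/day.
TEE = 2169.2634 × 1.225 = 2657.3477 kcal/day.
Protein energy = 27% × 2657.3477 = 717.4839 kcal.
Protein = 717.4839 ÷ 4 kcal/g = 179.371 g.

179 g/day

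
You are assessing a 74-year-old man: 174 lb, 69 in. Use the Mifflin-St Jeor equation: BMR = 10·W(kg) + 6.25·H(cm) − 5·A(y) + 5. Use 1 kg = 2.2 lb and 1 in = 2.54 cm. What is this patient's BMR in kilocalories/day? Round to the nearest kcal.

Convert to metric: weight = 174 ÷ 2.2 = 79.0909 kg; height = 69 × 2.54 = 175.26 cm.
Mifflin-St Jeor (male): BMR = 10(79.0909) + 6.25(175.26) − 5(74) + 5 = 790.9091 + 1095.375 − 370 + 5 = 1521.2841 kcal/day.

1521 kilocalories/day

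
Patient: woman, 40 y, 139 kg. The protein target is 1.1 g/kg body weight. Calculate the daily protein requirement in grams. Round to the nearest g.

153 g/day

Protein = 1.1 g/kg × 139 kg = 152.9 g/day.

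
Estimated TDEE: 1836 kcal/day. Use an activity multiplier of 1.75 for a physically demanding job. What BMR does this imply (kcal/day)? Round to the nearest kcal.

BMR = TEE ÷ activity factor = 1836 ÷ 1.75 = 1049.1429 kcal/day.

1049 kcal/day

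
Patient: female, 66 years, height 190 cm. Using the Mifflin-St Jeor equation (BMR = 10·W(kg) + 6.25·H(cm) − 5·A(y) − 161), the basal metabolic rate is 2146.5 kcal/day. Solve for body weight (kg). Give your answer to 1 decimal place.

2146.5 = 10·W + 6.25(190) − 5(66) − 161
10·W = 2146.5 − 696.5 = 1450, so W = 145 kg.

145.0 kg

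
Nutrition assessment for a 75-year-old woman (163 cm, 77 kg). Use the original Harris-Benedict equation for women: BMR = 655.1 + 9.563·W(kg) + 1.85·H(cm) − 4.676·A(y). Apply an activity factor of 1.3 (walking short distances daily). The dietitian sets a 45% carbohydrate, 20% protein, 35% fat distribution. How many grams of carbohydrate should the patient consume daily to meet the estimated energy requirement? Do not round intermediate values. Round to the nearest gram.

196 g/day

Harris-Benedict: BMR = 655.1 + 9.563(77) + 1.85(163) − 4.676(75) = 1342.301 kcal/day.
TEE = 1342.301 × 1.3 = 1744.9913 kcal/day.
Carbohydrate energy = 45% × 1744.9913 = 785.2461 kcal.
Carbohydrate = 785.2461 ÷ 4 kcal/g = 196.3115 g.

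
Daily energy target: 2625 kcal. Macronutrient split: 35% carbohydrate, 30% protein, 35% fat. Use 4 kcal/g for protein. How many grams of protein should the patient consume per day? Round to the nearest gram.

Protein energy = 30% × 2625 = 787.5 kcal.
At 4 kcal/g: 787.5 ÷ 4 = 196.875 g.

197 g/day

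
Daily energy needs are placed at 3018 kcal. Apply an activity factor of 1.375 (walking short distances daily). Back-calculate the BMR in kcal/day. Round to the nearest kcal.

BMR = TEE ÷ activity factor = 3018 ÷ 1.375 = 2194.9091 kcal/day.

2195 kcal/day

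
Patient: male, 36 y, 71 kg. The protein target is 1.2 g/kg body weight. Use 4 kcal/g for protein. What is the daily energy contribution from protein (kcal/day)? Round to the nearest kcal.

Protein = 1.2 g/kg × 71 kg = 85.2 g/day.
Protein energy = 85.2 g × 4 kcal/g = 340.8 kcal/day.

341 kcal/day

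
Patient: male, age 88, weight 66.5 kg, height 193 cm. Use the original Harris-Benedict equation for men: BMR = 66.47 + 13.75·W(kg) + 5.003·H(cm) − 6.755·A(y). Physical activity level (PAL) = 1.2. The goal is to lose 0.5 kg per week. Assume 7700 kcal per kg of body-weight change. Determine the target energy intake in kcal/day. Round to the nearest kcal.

Harris-Benedict: BMR = 66.47 + 13.75(66.5) + 5.003(193) − 6.755(88) = 1351.984 kcal/day.
TEE = 1351.984 × 1.2 = 1622.3808 kcal/day.
Required daily deficit = 0.5 × 7700 ÷ 7 = 550 kcal/day.
Target intake = 1622.3808 − 550 = 1072.3808 kcal/day.

1072 kcal/day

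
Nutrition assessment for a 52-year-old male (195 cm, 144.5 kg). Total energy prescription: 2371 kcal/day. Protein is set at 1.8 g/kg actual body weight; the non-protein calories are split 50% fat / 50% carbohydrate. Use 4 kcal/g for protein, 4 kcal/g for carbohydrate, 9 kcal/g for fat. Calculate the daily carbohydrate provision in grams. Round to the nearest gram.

166 g/day

Protein = 1.8 × 144.5 = 260.1 g → 260.1 × 4 = 1040.4 kcal.
Non-protein calories = 2371 − 1040.4 = 1330.6 kcal.
Fat: 50% × 1330.6 = 665.3 kcal; carbohydrate: 665.3 kcal.
Carbohydrate: 665.3 kcal ÷ 4 kcal/g = 166.325 g.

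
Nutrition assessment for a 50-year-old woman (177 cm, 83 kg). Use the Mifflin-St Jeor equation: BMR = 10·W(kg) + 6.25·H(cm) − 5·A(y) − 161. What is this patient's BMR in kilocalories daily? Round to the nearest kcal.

1525 kilocalories daily

Mifflin-St Jeor (female): BMR = 10(83) + 6.25(177) − 5(50) − 161 = 830 + 1106.25 − 250 − 161 = 1525.25 kcal/day.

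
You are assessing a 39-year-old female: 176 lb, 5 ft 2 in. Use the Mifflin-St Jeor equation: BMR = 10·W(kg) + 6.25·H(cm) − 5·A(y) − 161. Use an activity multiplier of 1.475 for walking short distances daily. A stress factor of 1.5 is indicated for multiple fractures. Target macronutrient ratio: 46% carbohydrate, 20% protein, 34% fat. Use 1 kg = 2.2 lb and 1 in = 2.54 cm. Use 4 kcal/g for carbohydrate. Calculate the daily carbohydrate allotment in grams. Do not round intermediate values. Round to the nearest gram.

Convert to metric: weight = 176 ÷ 2.2 = 80 kg; height = (5×12 + 2) × 2.54 = 62 × 2.54 = 157.48 cm.
Mifflin-St Jeor (female): BMR = 10(80) + 6.25(157.48) − 5(39) − 161 = 800 + 984.25 − 195 − 161 = 1428.25 kcal/day.
TEE = 1428.25 × 1.475 = 2106.6688 kcal/day.
With stress factor 1.5: 2106.6688 × 1.5 = 3160.0031 kcal/day.
Carbohydrate energy = 46% × 3160.0031 = 1453.6014 kcal.
Carbohydrate = 1453.6014 ÷ 4 kcal/g = 363.4004 g.

363 g/day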